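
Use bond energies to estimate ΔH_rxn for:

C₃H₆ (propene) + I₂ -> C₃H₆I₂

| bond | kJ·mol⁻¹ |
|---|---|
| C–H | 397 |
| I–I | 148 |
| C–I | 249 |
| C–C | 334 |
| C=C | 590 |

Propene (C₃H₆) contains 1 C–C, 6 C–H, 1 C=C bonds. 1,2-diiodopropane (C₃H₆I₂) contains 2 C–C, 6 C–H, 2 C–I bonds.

ΔH ≈ −94 kJ

Bonds broken (reactants):
  C–C: 1 × 334 = 334
  C–H: 6 × 397 = 2382
  C=C: 1 × 590 = 590
  I–I: 1 × 148 = 148
  Σ(broken) = 3454 kJ
Bonds formed (products):
  C–C: 2 × 334 = 668
  C–H: 6 × 397 = 2382
  C–I: 2 × 249 = 498
  Σ(formed) = 3548 kJ
ΔH = Σ(broken) − Σ(formed) = 3454 − 3548 = −94 kJ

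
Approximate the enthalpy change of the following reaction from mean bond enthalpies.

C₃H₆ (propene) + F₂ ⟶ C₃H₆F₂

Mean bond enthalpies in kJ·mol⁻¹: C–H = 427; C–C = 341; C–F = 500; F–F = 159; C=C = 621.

Bonds broken (reactants):
  C–C: 1 × 341 = 341
  C–H: 6 × 427 = 2562
  C=C: 1 × 621 = 621
  F–F: 1 × 159 = 159
  Σ(broken) = 3683 kJ
Bonds formed (products):
  C–C: 2 × 341 = 682
  C–F: 2 × 500 = 1000
  C–H: 6 × 427 = 2562
  Σ(formed) = 4244 kJ
ΔH = Σ(broken) − Σ(formed) = 3683 − 4244 = −561 kJ

ΔH ≈ −561 kJ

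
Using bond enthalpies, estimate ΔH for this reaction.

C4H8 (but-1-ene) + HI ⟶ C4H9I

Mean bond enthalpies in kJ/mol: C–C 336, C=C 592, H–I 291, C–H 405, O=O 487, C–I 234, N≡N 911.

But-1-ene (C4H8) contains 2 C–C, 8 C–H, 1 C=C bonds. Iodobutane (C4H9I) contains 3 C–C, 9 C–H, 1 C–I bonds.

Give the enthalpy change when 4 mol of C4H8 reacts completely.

Bonds broken (reactants):
  C–C: 2 × 336 = 672
  C–H: 8 × 405 = 3240
  C=C: 1 × 592 = 592
  H–I: 1 × 291 = 291
  Σ(broken) = 4795 kJ
Bonds formed (products):
  C–C: 3 × 336 = 1008
  C–H: 9 × 405 = 3645
  C–I: 1 × 234 = 234
  Σ(formed) = 4887 kJ
ΔH = Σ(broken) − Σ(formed) = 4795 − 4887 = −92 kJ
For 4× the reaction as written: 4 × (−92) = −368 kJ

ΔH = −368 kJ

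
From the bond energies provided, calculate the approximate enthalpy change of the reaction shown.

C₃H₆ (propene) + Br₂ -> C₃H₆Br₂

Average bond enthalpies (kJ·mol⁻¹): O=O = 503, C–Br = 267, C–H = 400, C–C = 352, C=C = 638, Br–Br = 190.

Bonds broken (reactants):
  Br–Br: 1 × 190 = 190
  C–C: 1 × 352 = 352
  C–H: 6 × 400 = 2400
  C=C: 1 × 638 = 638
  Σ(broken) = 3580 kJ
Bonds formed (products):
  C–Br: 2 × 267 = 534
  C–C: 2 × 352 = 704
  C–H: 6 × 400 = 2400
  Σ(formed) = 3638 kJ
ΔH = Σ(broken) − Σ(formed) = 3580 − 3638 = −58 kJ

ΔH ≈ −58 kJ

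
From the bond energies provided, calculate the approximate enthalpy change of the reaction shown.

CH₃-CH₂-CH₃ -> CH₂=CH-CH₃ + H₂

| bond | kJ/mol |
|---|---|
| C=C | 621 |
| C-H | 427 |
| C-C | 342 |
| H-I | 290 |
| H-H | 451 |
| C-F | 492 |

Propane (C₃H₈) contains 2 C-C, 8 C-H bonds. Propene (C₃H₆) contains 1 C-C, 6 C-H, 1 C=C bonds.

Bonds broken (reactants):
  C-C: 2 × 342 = 684
  C-H: 8 × 427 = 3416
  Σ(broken) = 4100 kJ
Bonds formed (products):
  C-C: 1 × 342 = 342
  C-H: 6 × 427 = 2562
  C=C: 1 × 621 = 621
  H-H: 1 × 451 = 451
  Σ(formed) = 3976 kJ
ΔH = Σ(broken) − Σ(formed) = 4100 − 3976 = +124 kJ

ΔH ≈ +124 kJ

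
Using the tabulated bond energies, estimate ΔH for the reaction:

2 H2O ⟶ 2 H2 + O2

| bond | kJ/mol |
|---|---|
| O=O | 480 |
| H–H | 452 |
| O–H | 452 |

Bonds broken (reactants):
  O–H: 4 × 452 = 1808
  Σ(broken) = 1808 kJ
Bonds formed (products):
  H–H: 2 × 452 = 904
  O=O: 1 × 480 = 480
  Σ(formed) = 1384 kJ
ΔH = Σ(broken) − Σ(formed) = 1808 − 1384 = +424 kJ

ΔH ≈ +424 kJ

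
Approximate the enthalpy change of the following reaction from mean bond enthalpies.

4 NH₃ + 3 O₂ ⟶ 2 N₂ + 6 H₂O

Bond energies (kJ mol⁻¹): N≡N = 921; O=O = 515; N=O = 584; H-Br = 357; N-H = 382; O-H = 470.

Bonds broken (reactants):
  N-H: 12 × 382 = 4584
  O=O: 3 × 515 = 1545
  Σ(broken) = 6129 kJ
Bonds formed (products):
  N≡N: 2 × 921 = 1842
  O-H: 12 × 470 = 5640
  Σ(formed) = 7482 kJ
ΔH = Σ(broken) − Σ(formed) = 6129 − 7482 = −1353 kJ

ΔH ≈ −1353 kJ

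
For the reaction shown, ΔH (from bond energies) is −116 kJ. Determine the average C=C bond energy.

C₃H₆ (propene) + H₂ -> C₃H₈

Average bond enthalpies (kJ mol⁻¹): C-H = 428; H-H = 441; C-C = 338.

D(C=C) ≈ 637 kJ/mol

Let D be the C=C bond energy.
Σ(broken) = 1×338 + 6×428 + 1×D + 1×441 = 3347 + D
Σ(formed) = 2×338 + 8×428 = 4100
ΔH = Σ(broken) − Σ(formed) = (3347 + D) − (4100) = −753 + D
Setting this equal to −116 kJ gives D = 637 kJ/mol.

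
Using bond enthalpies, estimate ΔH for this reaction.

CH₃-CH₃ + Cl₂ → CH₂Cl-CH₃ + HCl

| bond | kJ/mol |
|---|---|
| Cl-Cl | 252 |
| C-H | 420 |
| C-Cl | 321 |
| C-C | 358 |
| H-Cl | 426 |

ΔH ≈ −75 kJ

Bonds broken (reactants):
  C-C: 1 × 358 = 358
  C-H: 6 × 420 = 2520
  Cl-Cl: 1 × 252 = 252
  Σ(broken) = 3130 kJ
Bonds formed (products):
  C-C: 1 × 358 = 358
  C-Cl: 1 × 321 = 321
  C-H: 5 × 420 = 2100
  H-Cl: 1 × 426 = 426
  Σ(formed) = 3205 kJ
ΔH = Σ(broken) − Σ(formed) = 3130 − 3205 = −75 kJ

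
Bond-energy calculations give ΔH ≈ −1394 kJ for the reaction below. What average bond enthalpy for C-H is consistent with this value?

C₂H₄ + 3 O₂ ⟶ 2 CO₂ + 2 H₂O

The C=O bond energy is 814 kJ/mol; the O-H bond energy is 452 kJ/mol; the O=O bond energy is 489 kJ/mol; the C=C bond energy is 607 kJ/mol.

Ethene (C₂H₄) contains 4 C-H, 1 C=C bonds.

D(C-H) ≈ 399 kJ/mol

Let D be the C-H bond energy.
Σ(broken) = 4×D + 1×607 + 3×489 = 2074 + 4D
Σ(formed) = 4×814 + 4×452 = 5064
ΔH = Σ(broken) − Σ(formed) = (2074 + 4D) − (5064) = −2990 + 4D
Setting this equal to −1394 kJ gives 4D = 1596, so D = 399 kJ/mol.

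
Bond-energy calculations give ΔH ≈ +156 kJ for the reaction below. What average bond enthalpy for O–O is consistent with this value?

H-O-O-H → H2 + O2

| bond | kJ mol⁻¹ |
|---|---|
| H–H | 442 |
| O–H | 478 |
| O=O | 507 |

D(O–O) ≈ 149 kJ/mol

Let D be the O–O bond energy.
Σ(broken) = 2×478 + 1×D = 956 + D
Σ(formed) = 1×442 + 1×507 = 949
ΔH = Σ(broken) − Σ(formed) = (956 + D) − (949) = +7 + D
Setting this equal to +156 kJ gives D = 149 kJ/mol.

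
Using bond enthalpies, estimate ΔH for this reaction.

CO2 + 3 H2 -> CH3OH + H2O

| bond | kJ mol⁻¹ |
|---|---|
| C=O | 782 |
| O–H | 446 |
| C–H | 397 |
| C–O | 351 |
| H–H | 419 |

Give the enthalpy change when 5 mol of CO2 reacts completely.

Bonds broken (reactants):
  C=O: 2 × 782 = 1564
  H–H: 3 × 419 = 1257
  Σ(broken) = 2821 kJ
Bonds formed (products):
  C–H: 3 × 397 = 1191
  C–O: 1 × 351 = 351
  O–H: 3 × 446 = 1338
  Σ(formed) = 2880 kJ
ΔH = Σ(broken) − Σ(formed) = 2821 − 2880 = −59 kJ
For 5× the reaction as written: 5 × (−59) = −295 kJ

ΔH = −295 kJ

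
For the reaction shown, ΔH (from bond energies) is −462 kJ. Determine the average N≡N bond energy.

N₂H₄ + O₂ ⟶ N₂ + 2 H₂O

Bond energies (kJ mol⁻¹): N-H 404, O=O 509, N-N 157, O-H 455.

D(N≡N) ≈ 924 kJ/mol

Let D be the N≡N bond energy.
Σ(broken) = 4×404 + 1×157 + 1×509 = 2282
Σ(formed) = 1×D + 4×455 = 1820 + D
ΔH = Σ(broken) − Σ(formed) = (2282) − (1820 + D) = +462 − D
Setting this equal to −462 kJ gives D = 924 kJ/mol.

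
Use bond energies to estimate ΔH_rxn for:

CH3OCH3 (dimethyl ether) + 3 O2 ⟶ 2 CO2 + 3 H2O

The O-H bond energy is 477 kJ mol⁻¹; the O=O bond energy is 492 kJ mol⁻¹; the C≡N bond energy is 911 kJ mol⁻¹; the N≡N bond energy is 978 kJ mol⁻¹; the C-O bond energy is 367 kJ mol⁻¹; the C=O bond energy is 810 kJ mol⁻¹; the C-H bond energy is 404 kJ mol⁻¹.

Bonds broken (reactants):
  C-H: 6 × 404 = 2424
  C-O: 2 × 367 = 734
  O=O: 3 × 492 = 1476
  Σ(broken) = 4634 kJ
Bonds formed (products):
  C=O: 4 × 810 = 3240
  O-H: 6 × 477 = 2862
  Σ(formed) = 6102 kJ
ΔH = Σ(broken) − Σ(formed) = 4634 − 6102 = −1468 kJ

ΔH ≈ −1468 kJ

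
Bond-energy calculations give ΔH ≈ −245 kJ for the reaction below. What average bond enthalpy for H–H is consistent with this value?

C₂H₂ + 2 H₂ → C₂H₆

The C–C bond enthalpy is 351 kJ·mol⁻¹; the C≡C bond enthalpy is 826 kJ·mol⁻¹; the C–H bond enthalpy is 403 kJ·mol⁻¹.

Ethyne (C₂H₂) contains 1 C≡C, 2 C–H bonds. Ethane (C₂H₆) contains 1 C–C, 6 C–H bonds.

D(H–H) ≈ 446 kJ/mol

Let D be the H–H bond energy.
Σ(broken) = 1×826 + 2×403 + 2×D = 1632 + 2D
Σ(formed) = 1×351 + 6×403 = 2769
ΔH = Σ(broken) − Σ(formed) = (1632 + 2D) − (2769) = −1137 + 2D
Setting this equal to −245 kJ gives 2D = 892, so D = 446 kJ/mol.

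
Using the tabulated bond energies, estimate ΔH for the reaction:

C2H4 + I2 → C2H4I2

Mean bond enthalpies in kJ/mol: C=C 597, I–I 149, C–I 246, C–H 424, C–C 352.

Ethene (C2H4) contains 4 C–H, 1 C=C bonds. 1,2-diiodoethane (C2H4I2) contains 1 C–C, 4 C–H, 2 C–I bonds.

ΔH ≈ −98 kJ

Bonds broken (reactants):
  C–H: 4 × 424 = 1696
  C=C: 1 × 597 = 597
  I–I: 1 × 149 = 149
  Σ(broken) = 2442 kJ
Bonds formed (products):
  C–C: 1 × 352 = 352
  C–H: 4 × 424 = 1696
  C–I: 2 × 246 = 492
  Σ(formed) = 2540 kJ
ΔH = Σ(broken) − Σ(formed) = 2442 − 2540 = −98 kJ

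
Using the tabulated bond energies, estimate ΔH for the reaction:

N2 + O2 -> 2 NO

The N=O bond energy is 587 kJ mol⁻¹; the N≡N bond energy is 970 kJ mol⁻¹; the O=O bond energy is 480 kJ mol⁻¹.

Bonds broken (reactants):
  N≡N: 1 × 970 = 970
  O=O: 1 × 480 = 480
  Σ(broken) = 1450 kJ
Bonds formed (products):
  N=O: 2 × 587 = 1174
  Σ(formed) = 1174 kJ
ΔH = Σ(broken) − Σ(formed) = 1450 − 1174 = +276 kJ

ΔH ≈ +276 kJ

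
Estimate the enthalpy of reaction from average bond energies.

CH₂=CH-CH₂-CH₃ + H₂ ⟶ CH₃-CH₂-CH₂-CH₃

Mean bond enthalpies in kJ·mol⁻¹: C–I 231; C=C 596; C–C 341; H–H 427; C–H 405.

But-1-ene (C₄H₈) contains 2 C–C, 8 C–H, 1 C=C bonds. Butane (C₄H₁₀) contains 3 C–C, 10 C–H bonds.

ΔH ≈ −128 kJ

Bonds broken (reactants):
  C–C: 2 × 341 = 682
  C–H: 8 × 405 = 3240
  C=C: 1 × 596 = 596
  H–H: 1 × 427 = 427
  Σ(broken) = 4945 kJ
Bonds formed (products):
  C–C: 3 × 341 = 1023
  C–H: 10 × 405 = 4050
  Σ(formed) = 5073 kJ
ΔH = Σ(broken) − Σ(formed) = 4945 − 5073 = −128 kJ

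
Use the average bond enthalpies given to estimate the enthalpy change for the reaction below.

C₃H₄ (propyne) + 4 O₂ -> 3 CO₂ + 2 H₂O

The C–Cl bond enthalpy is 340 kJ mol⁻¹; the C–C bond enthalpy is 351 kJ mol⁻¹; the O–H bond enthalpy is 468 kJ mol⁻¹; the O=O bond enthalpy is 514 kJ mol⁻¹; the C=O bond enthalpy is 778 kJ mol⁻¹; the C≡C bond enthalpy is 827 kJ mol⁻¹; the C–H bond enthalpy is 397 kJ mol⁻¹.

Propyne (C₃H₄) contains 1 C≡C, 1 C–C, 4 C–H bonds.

ΔH ≈ −1718 kJ

Bonds broken (reactants):
  C≡C: 1 × 827 = 827
  C–C: 1 × 351 = 351
  C–H: 4 × 397 = 1588
  O=O: 4 × 514 = 2056
  Σ(broken) = 4822 kJ
Bonds formed (products):
  C=O: 6 × 778 = 4668
  O–H: 4 × 468 = 1872
  Σ(formed) = 6540 kJ
ΔH = Σ(broken) − Σ(formed) = 4822 − 6540 = −1718 kJ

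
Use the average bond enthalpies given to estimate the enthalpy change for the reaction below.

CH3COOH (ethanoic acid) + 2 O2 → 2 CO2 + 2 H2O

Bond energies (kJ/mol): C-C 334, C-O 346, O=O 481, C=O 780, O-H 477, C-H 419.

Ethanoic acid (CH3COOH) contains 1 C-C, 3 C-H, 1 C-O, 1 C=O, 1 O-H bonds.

Bonds broken (reactants):
  C-C: 1 × 334 = 334
  C-H: 3 × 419 = 1257
  C-O: 1 × 346 = 346
  C=O: 1 × 780 = 780
  O-H: 1 × 477 = 477
  O=O: 2 × 481 = 962
  Σ(broken) = 4156 kJ
Bonds formed (products):
  C=O: 4 × 780 = 3120
  O-H: 4 × 477 = 1908
  Σ(formed) = 5028 kJ
ΔH = Σ(broken) − Σ(formed) = 4156 − 5028 = −872 kJ

ΔH ≈ −872 kJ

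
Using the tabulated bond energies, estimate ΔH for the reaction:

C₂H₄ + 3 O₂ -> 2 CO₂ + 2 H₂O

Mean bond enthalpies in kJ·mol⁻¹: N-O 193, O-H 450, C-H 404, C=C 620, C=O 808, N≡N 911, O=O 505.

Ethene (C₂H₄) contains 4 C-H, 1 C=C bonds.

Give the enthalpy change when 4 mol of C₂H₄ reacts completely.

ΔH = −5124 kJ

Bonds broken (reactants):
  C-H: 4 × 404 = 1616
  C=C: 1 × 620 = 620
  O=O: 3 × 505 = 1515
  Σ(broken) = 3751 kJ
Bonds formed (products):
  C=O: 4 × 808 = 3232
  O-H: 4 × 450 = 1800
  Σ(formed) = 5032 kJ
ΔH = Σ(broken) − Σ(formed) = 3751 − 5032 = −1281 kJ
For 4× the reaction as written: 4 × (−1281) = −5124 kJ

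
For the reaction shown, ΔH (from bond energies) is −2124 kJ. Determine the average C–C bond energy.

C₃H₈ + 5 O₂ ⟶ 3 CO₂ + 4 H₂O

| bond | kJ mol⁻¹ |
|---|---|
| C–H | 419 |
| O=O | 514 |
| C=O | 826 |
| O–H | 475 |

Let D be the C–C bond energy.
Σ(broken) = 2×D + 8×419 + 5×514 = 5922 + 2D
Σ(formed) = 6×826 + 8×475 = 8756
ΔH = Σ(broken) − Σ(formed) = (5922 + 2D) − (8756) = −2834 + 2D
Setting this equal to −2124 kJ gives 2D = 710, so D = 355 kJ/mol.

D(C–C) ≈ 355 kJ/mol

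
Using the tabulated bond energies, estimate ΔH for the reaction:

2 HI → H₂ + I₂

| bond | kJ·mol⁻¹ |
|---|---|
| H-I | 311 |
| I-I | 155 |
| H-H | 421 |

ΔH ≈ +46 kJ

Bonds broken (reactants):
  H-I: 2 × 311 = 622
  Σ(broken) = 622 kJ
Bonds formed (products):
  H-H: 1 × 421 = 421
  I-I: 1 × 155 = 155
  Σ(formed) = 576 kJ
ΔH = Σ(broken) − Σ(formed) = 622 − 576 = +46 kJ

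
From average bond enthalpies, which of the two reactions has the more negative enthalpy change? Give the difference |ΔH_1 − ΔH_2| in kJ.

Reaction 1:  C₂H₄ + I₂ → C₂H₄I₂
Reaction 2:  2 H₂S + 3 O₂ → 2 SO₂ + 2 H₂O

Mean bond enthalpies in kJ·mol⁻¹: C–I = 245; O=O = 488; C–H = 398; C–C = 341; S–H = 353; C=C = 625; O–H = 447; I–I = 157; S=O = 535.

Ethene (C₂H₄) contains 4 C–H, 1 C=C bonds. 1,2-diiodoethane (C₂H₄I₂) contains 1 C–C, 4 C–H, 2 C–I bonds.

Reaction 2, by 1003 kJ

Reaction 1:
  Bonds broken (reactants):
    C–H: 4 × 398 = 1592
    C=C: 1 × 625 = 625
    I–I: 1 × 157 = 157
    Σ(broken) = 2374 kJ
  Bonds formed (products):
    C–C: 1 × 341 = 341
    C–H: 4 × 398 = 1592
    C–I: 2 × 245 = 490
    Σ(formed) = 2423 kJ
  ΔH_1 = 2374 − 2423 = −49 kJ
Reaction 2:
  Bonds broken (reactants):
    O=O: 3 × 488 = 1464
    S–H: 4 × 353 = 1412
    Σ(broken) = 2876 kJ
  Bonds formed (products):
    O–H: 4 × 447 = 1788
    S=O: 4 × 535 = 2140
    Σ(formed) = 3928 kJ
  ΔH_2 = 2876 − 3928 = −1052 kJ
ΔH_1 − ΔH_2 = +1003 kJ, so reaction 2 has the more negative ΔH; |ΔH_1 − ΔH_2| = 1003 kJ.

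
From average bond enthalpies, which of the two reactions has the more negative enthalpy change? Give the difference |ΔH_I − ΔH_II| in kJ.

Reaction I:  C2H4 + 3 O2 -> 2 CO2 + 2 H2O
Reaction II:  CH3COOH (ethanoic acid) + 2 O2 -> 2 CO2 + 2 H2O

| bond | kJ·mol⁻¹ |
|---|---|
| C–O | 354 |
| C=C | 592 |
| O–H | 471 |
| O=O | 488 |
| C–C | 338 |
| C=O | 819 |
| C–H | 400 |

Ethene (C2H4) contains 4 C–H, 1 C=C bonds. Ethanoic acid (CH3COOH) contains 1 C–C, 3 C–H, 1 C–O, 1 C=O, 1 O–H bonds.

Reaction I, by 502 kJ

Reaction I:
  Bonds broken (reactants):
    C–H: 4 × 400 = 1600
    C=C: 1 × 592 = 592
    O=O: 3 × 488 = 1464
    Σ(broken) = 3656 kJ
  Bonds formed (products):
    C=O: 4 × 819 = 3276
    O–H: 4 × 471 = 1884
    Σ(formed) = 5160 kJ
  ΔH_I = 3656 − 5160 = −1504 kJ
Reaction II:
  Bonds broken (reactants):
    C–C: 1 × 338 = 338
    C–H: 3 × 400 = 1200
    C–O: 1 × 354 = 354
    C=O: 1 × 819 = 819
    O–H: 1 × 471 = 471
    O=O: 2 × 488 = 976
    Σ(broken) = 4158 kJ
  Bonds formed (products):
    C=O: 4 × 819 = 3276
    O–H: 4 × 471 = 1884
    Σ(formed) = 5160 kJ
  ΔH_II = 4158 − 5160 = −1002 kJ
ΔH_I − ΔH_II = −502 kJ, so reaction I has the more negative ΔH; |ΔH_I − ΔH_II| = 502 kJ.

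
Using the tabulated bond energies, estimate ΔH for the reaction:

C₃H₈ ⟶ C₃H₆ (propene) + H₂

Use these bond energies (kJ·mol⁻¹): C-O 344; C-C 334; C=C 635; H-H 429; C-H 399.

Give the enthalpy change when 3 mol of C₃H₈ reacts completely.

ΔH = +204 kJ

Bonds broken (reactants):
  C-C: 2 × 334 = 668
  C-H: 8 × 399 = 3192
  Σ(broken) = 3860 kJ
Bonds formed (products):
  C-C: 1 × 334 = 334
  C-H: 6 × 399 = 2394
  C=C: 1 × 635 = 635
  H-H: 1 × 429 = 429
  Σ(formed) = 3792 kJ
ΔH = Σ(broken) − Σ(formed) = 3860 − 3792 = +68 kJ
For 3× the reaction as written: 3 × (+68) = +204 kJ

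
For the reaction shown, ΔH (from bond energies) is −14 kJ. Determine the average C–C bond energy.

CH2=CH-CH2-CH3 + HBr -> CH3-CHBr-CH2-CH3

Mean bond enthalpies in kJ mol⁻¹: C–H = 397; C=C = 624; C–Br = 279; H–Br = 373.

D(C–C) ≈ 335 kJ/mol

Let D be the C–C bond energy.
Σ(broken) = 2×D + 8×397 + 1×624 + 1×373 = 4173 + 2D
Σ(formed) = 1×279 + 3×D + 9×397 = 3852 + 3D
ΔH = Σ(broken) − Σ(formed) = (4173 + 2D) − (3852 + 3D) = +321 − D
Setting this equal to −14 kJ gives D = 335 kJ/mol.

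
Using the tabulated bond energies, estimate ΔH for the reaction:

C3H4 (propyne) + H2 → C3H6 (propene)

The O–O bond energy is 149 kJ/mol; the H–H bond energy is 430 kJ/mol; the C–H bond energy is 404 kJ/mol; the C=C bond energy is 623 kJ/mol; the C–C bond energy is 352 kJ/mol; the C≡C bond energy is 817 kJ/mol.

Bonds broken (reactants):
  C≡C: 1 × 817 = 817
  C–C: 1 × 352 = 352
  C–H: 4 × 404 = 1616
  H–H: 1 × 430 = 430
  Σ(broken) = 3215 kJ
Bonds formed (products):
  C–C: 1 × 352 = 352
  C–H: 6 × 404 = 2424
  C=C: 1 × 623 = 623
  Σ(formed) = 3399 kJ
ΔH = Σ(broken) − Σ(formed) = 3215 − 3399 = −184 kJ

ΔH ≈ −184 kJ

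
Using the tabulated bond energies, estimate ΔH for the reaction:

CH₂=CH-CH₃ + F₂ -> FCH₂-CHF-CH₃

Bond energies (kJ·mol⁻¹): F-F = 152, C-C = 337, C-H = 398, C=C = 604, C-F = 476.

Bonds broken (reactants):
  C-C: 1 × 337 = 337
  C-H: 6 × 398 = 2388
  C=C: 1 × 604 = 604
  F-F: 1 × 152 = 152
  Σ(broken) = 3481 kJ
Bonds formed (products):
  C-C: 2 × 337 = 674
  C-F: 2 × 476 = 952
  C-H: 6 × 398 = 2388
  Σ(formed) = 4014 kJ
ΔH = Σ(broken) − Σ(formed) = 3481 − 4014 = −533 kJ

ΔH ≈ −533 kJ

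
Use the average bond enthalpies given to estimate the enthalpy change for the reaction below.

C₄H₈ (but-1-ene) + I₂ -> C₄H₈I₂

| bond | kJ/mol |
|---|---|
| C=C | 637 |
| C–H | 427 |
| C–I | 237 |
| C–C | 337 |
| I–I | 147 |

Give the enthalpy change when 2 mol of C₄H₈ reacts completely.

Bonds broken (reactants):
  C–C: 2 × 337 = 674
  C–H: 8 × 427 = 3416
  C=C: 1 × 637 = 637
  I–I: 1 × 147 = 147
  Σ(broken) = 4874 kJ
Bonds formed (products):
  C–C: 3 × 337 = 1011
  C–H: 8 × 427 = 3416
  C–I: 2 × 237 = 474
  Σ(formed) = 4901 kJ
ΔH = Σ(broken) − Σ(formed) = 4874 − 4901 = −27 kJ
For 2× the reaction as written: 2 × (−27) = −54 kJ

ΔH = −54 kJ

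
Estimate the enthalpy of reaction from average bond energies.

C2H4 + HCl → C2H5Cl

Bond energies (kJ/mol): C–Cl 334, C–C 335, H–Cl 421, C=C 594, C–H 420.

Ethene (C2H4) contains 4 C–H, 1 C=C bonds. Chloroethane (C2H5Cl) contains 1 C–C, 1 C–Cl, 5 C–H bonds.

Bonds broken (reactants):
  C–H: 4 × 420 = 1680
  C=C: 1 × 594 = 594
  H–Cl: 1 × 421 = 421
  Σ(broken) = 2695 kJ
Bonds formed (products):
  C–C: 1 × 335 = 335
  C–Cl: 1 × 334 = 334
  C–H: 5 × 420 = 2100
  Σ(formed) = 2769 kJ
ΔH = Σ(broken) − Σ(formed) = 2695 − 2769 = −74 kJ

ΔH ≈ −74 kJ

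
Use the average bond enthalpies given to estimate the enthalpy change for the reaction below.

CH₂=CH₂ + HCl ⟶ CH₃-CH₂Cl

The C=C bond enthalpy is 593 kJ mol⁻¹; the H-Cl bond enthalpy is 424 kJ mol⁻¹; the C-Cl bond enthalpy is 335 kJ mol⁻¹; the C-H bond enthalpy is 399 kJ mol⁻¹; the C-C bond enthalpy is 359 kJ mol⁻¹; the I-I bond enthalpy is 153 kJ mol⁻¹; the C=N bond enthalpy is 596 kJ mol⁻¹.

Bonds broken (reactants):
  C-H: 4 × 399 = 1596
  C=C: 1 × 593 = 593
  H-Cl: 1 × 424 = 424
  Σ(broken) = 2613 kJ
Bonds formed (products):
  C-C: 1 × 359 = 359
  C-Cl: 1 × 335 = 335
  C-H: 5 × 399 = 1995
  Σ(formed) = 2689 kJ
ΔH = Σ(broken) − Σ(formed) = 2613 − 2689 = −76 kJ

ΔH ≈ −76 kJ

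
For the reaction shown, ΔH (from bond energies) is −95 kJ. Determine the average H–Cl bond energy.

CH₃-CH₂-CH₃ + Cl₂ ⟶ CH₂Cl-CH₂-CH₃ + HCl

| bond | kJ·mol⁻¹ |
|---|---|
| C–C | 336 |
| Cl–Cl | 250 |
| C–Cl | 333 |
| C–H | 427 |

D(H–Cl) ≈ 439 kJ/mol

Let D be the H–Cl bond energy.
Σ(broken) = 2×336 + 8×427 + 1×250 = 4338
Σ(formed) = 2×336 + 1×333 + 7×427 + 1×D = 3994 + D
ΔH = Σ(broken) − Σ(formed) = (4338) − (3994 + D) = +344 − D
Setting this equal to −95 kJ gives D = 439 kJ/mol.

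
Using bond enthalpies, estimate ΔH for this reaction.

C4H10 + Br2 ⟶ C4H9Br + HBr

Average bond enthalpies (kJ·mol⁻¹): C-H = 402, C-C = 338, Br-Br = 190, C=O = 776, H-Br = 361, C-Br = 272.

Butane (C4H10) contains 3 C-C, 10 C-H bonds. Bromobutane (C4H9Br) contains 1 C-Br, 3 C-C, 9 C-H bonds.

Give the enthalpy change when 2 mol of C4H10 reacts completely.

ΔH = −82 kJ

Bonds broken (reactants):
  Br-Br: 1 × 190 = 190
  C-C: 3 × 338 = 1014
  C-H: 10 × 402 = 4020
  Σ(broken) = 5224 kJ
Bonds formed (products):
  C-Br: 1 × 272 = 272
  C-C: 3 × 338 = 1014
  C-H: 9 × 402 = 3618
  H-Br: 1 × 361 = 361
  Σ(formed) = 5265 kJ
ΔH = Σ(broken) − Σ(formed) = 5224 − 5265 = −41 kJ
For 2× the reaction as written: 2 × (−41) = −82 kJ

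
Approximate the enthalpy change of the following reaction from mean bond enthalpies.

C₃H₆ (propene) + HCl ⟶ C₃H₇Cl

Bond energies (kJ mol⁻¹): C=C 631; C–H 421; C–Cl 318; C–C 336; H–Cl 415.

ΔH ≈ −29 kJ

Bonds broken (reactants):
  C–C: 1 × 336 = 336
  C–H: 6 × 421 = 2526
  C=C: 1 × 631 = 631
  H–Cl: 1 × 415 = 415
  Σ(broken) = 3908 kJ
Bonds formed (products):
  C–C: 2 × 336 = 672
  C–Cl: 1 × 318 = 318
  C–H: 7 × 421 = 2947
  Σ(formed) = 3937 kJ
ΔH = Σ(broken) − Σ(formed) = 3908 − 3937 = −29 kJ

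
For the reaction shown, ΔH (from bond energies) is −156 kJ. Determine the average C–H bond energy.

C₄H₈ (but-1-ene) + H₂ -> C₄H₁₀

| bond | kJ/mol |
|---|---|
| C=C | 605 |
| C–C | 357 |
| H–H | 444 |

Let D be the C–H bond energy.
Σ(broken) = 2×357 + 8×D + 1×605 + 1×444 = 1763 + 8D
Σ(formed) = 3×357 + 10×D = 1071 + 10D
ΔH = Σ(broken) − Σ(formed) = (1763 + 8D) − (1071 + 10D) = +692 − 2D
Setting this equal to −156 kJ gives 2D = 848, so D = 424 kJ/mol.

D(C–H) ≈ 424 kJ/mol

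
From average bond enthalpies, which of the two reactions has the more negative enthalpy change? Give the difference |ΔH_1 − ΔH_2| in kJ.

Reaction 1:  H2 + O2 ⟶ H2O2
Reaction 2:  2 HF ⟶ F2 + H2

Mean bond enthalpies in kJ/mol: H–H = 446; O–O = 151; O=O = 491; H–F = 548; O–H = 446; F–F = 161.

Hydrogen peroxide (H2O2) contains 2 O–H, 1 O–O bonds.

Reaction 1, by 595 kJ

Reaction 1:
  Bonds broken (reactants):
    H–H: 1 × 446 = 446
    O=O: 1 × 491 = 491
    Σ(broken) = 937 kJ
  Bonds formed (products):
    O–H: 2 × 446 = 892
    O–O: 1 × 151 = 151
    Σ(formed) = 1043 kJ
  ΔH_1 = 937 − 1043 = −106 kJ
Reaction 2:
  Bonds broken (reactants):
    H–F: 2 × 548 = 1096
    Σ(broken) = 1096 kJ
  Bonds formed (products):
    F–F: 1 × 161 = 161
    H–H: 1 × 446 = 446
    Σ(formed) = 607 kJ
  ΔH_2 = 1096 − 607 = +489 kJ
ΔH_1 − ΔH_2 = −595 kJ, so reaction 1 has the more negative ΔH; |ΔH_1 − ΔH_2| = 595 kJ.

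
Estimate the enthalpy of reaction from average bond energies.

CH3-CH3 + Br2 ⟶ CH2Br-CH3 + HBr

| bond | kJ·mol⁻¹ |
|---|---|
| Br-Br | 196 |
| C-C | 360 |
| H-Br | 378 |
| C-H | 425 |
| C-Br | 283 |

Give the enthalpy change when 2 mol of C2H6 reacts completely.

Bonds broken (reactants):
  Br-Br: 1 × 196 = 196
  C-C: 1 × 360 = 360
  C-H: 6 × 425 = 2550
  Σ(broken) = 3106 kJ
Bonds formed (products):
  C-Br: 1 × 283 = 283
  C-C: 1 × 360 = 360
  C-H: 5 × 425 = 2125
  H-Br: 1 × 378 = 378
  Σ(formed) = 3146 kJ
ΔH = Σ(broken) − Σ(formed) = 3106 − 3146 = −40 kJ
For 2× the reaction as written: 2 × (−40) = −80 kJ

ΔH = −80 kJ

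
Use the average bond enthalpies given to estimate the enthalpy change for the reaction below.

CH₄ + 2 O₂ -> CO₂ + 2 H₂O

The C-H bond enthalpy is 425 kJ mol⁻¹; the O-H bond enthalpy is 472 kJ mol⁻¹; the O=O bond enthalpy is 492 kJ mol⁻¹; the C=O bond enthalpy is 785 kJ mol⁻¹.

ΔH ≈ −774 kJ

Bonds broken (reactants):
  C-H: 4 × 425 = 1700
  O=O: 2 × 492 = 984
  Σ(broken) = 2684 kJ
Bonds formed (products):
  C=O: 2 × 785 = 1570
  O-H: 4 × 472 = 1888
  Σ(formed) = 3458 kJ
ΔH = Σ(broken) − Σ(formed) = 2684 − 3458 = −774 kJ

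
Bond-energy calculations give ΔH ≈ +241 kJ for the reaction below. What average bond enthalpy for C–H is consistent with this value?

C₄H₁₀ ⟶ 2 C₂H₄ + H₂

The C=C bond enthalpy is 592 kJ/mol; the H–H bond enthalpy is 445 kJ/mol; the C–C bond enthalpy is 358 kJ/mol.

Let D be the C–H bond energy.
Σ(broken) = 3×358 + 10×D = 1074 + 10D
Σ(formed) = 8×D + 2×592 + 1×445 = 1629 + 8D
ΔH = Σ(broken) − Σ(formed) = (1074 + 10D) − (1629 + 8D) = −555 + 2D
Setting this equal to +241 kJ gives 2D = 796, so D = 398 kJ/mol.

D(C–H) ≈ 398 kJ/mol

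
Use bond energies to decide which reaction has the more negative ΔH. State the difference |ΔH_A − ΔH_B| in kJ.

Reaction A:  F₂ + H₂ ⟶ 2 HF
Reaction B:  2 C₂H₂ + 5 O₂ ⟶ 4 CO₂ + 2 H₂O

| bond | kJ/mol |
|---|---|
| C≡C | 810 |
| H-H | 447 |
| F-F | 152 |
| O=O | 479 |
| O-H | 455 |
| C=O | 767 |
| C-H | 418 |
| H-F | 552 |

Reaction B, by 1764 kJ

Reaction A:
  Bonds broken (reactants):
    F-F: 1 × 152 = 152
    H-H: 1 × 447 = 447
    Σ(broken) = 599 kJ
  Bonds formed (products):
    H-F: 2 × 552 = 1104
    Σ(formed) = 1104 kJ
  ΔH_A = 599 − 1104 = −505 kJ
Reaction B:
  Bonds broken (reactants):
    C≡C: 2 × 810 = 1620
    C-H: 4 × 418 = 1672
    O=O: 5 × 479 = 2395
    Σ(broken) = 5687 kJ
  Bonds formed (products):
    C=O: 8 × 767 = 6136
    O-H: 4 × 455 = 1820
    Σ(formed) = 7956 kJ
  ΔH_B = 5687 − 7956 = −2269 kJ
ΔH_A − ΔH_B = +1764 kJ, so reaction B has the more negative ΔH; |ΔH_A − ΔH_B| = 1764 kJ.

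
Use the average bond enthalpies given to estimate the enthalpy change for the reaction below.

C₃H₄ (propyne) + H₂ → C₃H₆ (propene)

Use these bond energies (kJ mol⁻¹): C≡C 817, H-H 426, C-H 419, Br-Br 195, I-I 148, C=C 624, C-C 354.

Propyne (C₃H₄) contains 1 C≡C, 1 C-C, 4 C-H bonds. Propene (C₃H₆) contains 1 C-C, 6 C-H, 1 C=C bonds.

ΔH ≈ −219 kJ

Bonds broken (reactants):
  C≡C: 1 × 817 = 817
  C-C: 1 × 354 = 354
  C-H: 4 × 419 = 1676
  H-H: 1 × 426 = 426
  Σ(broken) = 3273 kJ
Bonds formed (products):
  C-C: 1 × 354 = 354
  C-H: 6 × 419 = 2514
  C=C: 1 × 624 = 624
  Σ(formed) = 3492 kJ
ΔH = Σ(broken) − Σ(formed) = 3273 − 3492 = −219 kJ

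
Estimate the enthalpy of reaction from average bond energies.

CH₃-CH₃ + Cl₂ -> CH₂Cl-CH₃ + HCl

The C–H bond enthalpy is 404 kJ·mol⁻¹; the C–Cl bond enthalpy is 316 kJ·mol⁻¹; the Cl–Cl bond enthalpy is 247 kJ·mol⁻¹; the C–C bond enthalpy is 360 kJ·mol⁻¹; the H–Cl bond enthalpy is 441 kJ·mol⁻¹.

ΔH ≈ −106 kJ

Bonds broken (reactants):
  C–C: 1 × 360 = 360
  C–H: 6 × 404 = 2424
  Cl–Cl: 1 × 247 = 247
  Σ(broken) = 3031 kJ
Bonds formed (products):
  C–C: 1 × 360 = 360
  C–Cl: 1 × 316 = 316
  C–H: 5 × 404 = 2020
  H–Cl: 1 × 441 = 441
  Σ(formed) = 3137 kJ
ΔH = Σ(broken) − Σ(formed) = 3031 − 3137 = −106 kJ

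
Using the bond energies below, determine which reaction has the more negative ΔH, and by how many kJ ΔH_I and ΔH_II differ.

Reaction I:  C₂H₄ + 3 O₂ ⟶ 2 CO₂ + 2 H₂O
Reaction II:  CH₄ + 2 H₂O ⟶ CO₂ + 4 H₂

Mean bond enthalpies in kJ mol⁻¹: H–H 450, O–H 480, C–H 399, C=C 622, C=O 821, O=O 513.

Reaction I, by 1521 kJ

Reaction I:
  Bonds broken (reactants):
    C–H: 4 × 399 = 1596
    C=C: 1 × 622 = 622
    O=O: 3 × 513 = 1539
    Σ(broken) = 3757 kJ
  Bonds formed (products):
    C=O: 4 × 821 = 3284
    O–H: 4 × 480 = 1920
    Σ(formed) = 5204 kJ
  ΔH_I = 3757 − 5204 = −1447 kJ
Reaction II:
  Bonds broken (reactants):
    C–H: 4 × 399 = 1596
    O–H: 4 × 480 = 1920
    Σ(broken) = 3516 kJ
  Bonds formed (products):
    C=O: 2 × 821 = 1642
    H–H: 4 × 450 = 1800
    Σ(formed) = 3442 kJ
  ΔH_II = 3516 − 3442 = +74 kJ
ΔH_I − ΔH_II = −1521 kJ, so reaction I has the more negative ΔH; |ΔH_I − ΔH_II| = 1521 kJ.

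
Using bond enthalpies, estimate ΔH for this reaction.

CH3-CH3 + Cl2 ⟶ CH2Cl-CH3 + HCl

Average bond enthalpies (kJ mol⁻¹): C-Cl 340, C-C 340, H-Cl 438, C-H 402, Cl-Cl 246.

ΔH ≈ −130 kJ

Bonds broken (reactants):
  C-C: 1 × 340 = 340
  C-H: 6 × 402 = 2412
  Cl-Cl: 1 × 246 = 246
  Σ(broken) = 2998 kJ
Bonds formed (products):
  C-C: 1 × 340 = 340
  C-Cl: 1 × 340 = 340
  C-H: 5 × 402 = 2010
  H-Cl: 1 × 438 = 438
  Σ(formed) = 3128 kJ
ΔH = Σ(broken) − Σ(formed) = 2998 − 3128 = −130 kJ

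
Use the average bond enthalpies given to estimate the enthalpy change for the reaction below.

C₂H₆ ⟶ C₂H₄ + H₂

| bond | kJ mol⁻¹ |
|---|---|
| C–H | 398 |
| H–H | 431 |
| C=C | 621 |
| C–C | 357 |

Bonds broken (reactants):
  C–C: 1 × 357 = 357
  C–H: 6 × 398 = 2388
  Σ(broken) = 2745 kJ
Bonds formed (products):
  C–H: 4 × 398 = 1592
  C=C: 1 × 621 = 621
  H–H: 1 × 431 = 431
  Σ(formed) = 2644 kJ
ΔH = Σ(broken) − Σ(formed) = 2745 − 2644 = +101 kJ

ΔH ≈ +101 kJ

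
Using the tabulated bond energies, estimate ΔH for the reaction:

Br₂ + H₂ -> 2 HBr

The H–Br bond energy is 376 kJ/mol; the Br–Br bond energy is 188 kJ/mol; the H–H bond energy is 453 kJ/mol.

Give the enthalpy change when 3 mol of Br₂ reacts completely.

ΔH = −333 kJ

Bonds broken (reactants):
  Br–Br: 1 × 188 = 188
  H–H: 1 × 453 = 453
  Σ(broken) = 641 kJ
Bonds formed (products):
  H–Br: 2 × 376 = 752
  Σ(formed) = 752 kJ
ΔH = Σ(broken) − Σ(formed) = 641 − 752 = −111 kJ
For 3× the reaction as written: 3 × (−111) = −333 kJ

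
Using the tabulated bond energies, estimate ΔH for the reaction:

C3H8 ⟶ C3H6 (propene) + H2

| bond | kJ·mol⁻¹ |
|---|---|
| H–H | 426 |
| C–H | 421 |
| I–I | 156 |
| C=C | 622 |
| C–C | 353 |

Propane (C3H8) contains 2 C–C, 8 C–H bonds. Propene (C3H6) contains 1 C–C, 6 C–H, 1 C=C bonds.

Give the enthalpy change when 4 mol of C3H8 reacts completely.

Bonds broken (reactants):
  C–C: 2 × 353 = 706
  C–H: 8 × 421 = 3368
  Σ(broken) = 4074 kJ
Bonds formed (products):
  C–C: 1 × 353 = 353
  C–H: 6 × 421 = 2526
  C=C: 1 × 622 = 622
  H–H: 1 × 426 = 426
  Σ(formed) = 3927 kJ
ΔH = Σ(broken) − Σ(formed) = 4074 − 3927 = +147 kJ
For 4× the reaction as written: 4 × (+147) = +588 kJ

ΔH = +588 kJ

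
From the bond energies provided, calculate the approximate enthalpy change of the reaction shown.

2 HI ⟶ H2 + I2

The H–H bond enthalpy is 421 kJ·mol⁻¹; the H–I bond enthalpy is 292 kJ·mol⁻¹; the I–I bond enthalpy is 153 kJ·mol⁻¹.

Bonds broken (reactants):
  H–I: 2 × 292 = 584
  Σ(broken) = 584 kJ
Bonds formed (products):
  H–H: 1 × 421 = 421
  I–I: 1 × 153 = 153
  Σ(formed) = 574 kJ
ΔH = Σ(broken) − Σ(formed) = 584 − 574 = +10 kJ

ΔH ≈ +10 kJ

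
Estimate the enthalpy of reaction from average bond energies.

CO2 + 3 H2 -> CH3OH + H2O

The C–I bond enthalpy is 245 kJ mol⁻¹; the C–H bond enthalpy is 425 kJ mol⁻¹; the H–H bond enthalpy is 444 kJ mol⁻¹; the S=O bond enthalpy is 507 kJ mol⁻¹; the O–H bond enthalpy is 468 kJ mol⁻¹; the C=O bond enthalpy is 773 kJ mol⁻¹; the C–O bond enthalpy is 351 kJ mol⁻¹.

ΔH ≈ −152 kJ

Bonds broken (reactants):
  C=O: 2 × 773 = 1546
  H–H: 3 × 444 = 1332
  Σ(broken) = 2878 kJ
Bonds formed (products):
  C–H: 3 × 425 = 1275
  C–O: 1 × 351 = 351
  O–H: 3 × 468 = 1404
  Σ(formed) = 3030 kJ
ΔH = Σ(broken) − Σ(formed) = 2878 − 3030 = −152 kJ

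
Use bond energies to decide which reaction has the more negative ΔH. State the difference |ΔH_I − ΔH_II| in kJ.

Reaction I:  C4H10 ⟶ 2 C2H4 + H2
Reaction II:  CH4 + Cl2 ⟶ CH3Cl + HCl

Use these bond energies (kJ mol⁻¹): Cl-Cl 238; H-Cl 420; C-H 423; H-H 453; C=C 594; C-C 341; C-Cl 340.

Reaction II, by 327 kJ

Reaction I:
  Bonds broken (reactants):
    C-C: 3 × 341 = 1023
    C-H: 10 × 423 = 4230
    Σ(broken) = 5253 kJ
  Bonds formed (products):
    C-H: 8 × 423 = 3384
    C=C: 2 × 594 = 1188
    H-H: 1 × 453 = 453
    Σ(formed) = 5025 kJ
  ΔH_I = 5253 − 5025 = +228 kJ
Reaction II:
  Bonds broken (reactants):
    C-H: 4 × 423 = 1692
    Cl-Cl: 1 × 238 = 238
    Σ(broken) = 1930 kJ
  Bonds formed (products):
    C-Cl: 1 × 340 = 340
    C-H: 3 × 423 = 1269
    H-Cl: 1 × 420 = 420
    Σ(formed) = 2029 kJ
  ΔH_II = 1930 − 2029 = −99 kJ
ΔH_I − ΔH_II = +327 kJ, so reaction II has the more negative ΔH; |ΔH_I − ΔH_II| = 327 kJ.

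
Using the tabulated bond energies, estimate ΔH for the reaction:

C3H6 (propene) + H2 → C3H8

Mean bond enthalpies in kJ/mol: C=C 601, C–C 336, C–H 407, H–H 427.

ΔH ≈ −122 kJ

Bonds broken (reactants):
  C–C: 1 × 336 = 336
  C–H: 6 × 407 = 2442
  C=C: 1 × 601 = 601
  H–H: 1 × 427 = 427
  Σ(broken) = 3806 kJ
Bonds formed (products):
  C–C: 2 × 336 = 672
  C–H: 8 × 407 = 3256
  Σ(formed) = 3928 kJ
ΔH = Σ(broken) − Σ(formed) = 3806 − 3928 = −122 kJ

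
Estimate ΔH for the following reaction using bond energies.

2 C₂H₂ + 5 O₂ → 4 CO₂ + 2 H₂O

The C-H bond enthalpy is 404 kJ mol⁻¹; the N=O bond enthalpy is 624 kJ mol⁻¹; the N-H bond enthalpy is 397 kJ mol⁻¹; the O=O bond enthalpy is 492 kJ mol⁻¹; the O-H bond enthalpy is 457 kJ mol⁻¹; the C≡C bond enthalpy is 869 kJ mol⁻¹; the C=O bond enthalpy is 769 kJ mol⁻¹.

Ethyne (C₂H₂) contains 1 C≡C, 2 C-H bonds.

ΔH ≈ −2166 kJ

Bonds broken (reactants):
  C≡C: 2 × 869 = 1738
  C-H: 4 × 404 = 1616
  O=O: 5 × 492 = 2460
  Σ(broken) = 5814 kJ
Bonds formed (products):
  C=O: 8 × 769 = 6152
  O-H: 4 × 457 = 1828
  Σ(formed) = 7980 kJ
ΔH = Σ(broken) − Σ(formed) = 5814 − 7980 = −2166 kJ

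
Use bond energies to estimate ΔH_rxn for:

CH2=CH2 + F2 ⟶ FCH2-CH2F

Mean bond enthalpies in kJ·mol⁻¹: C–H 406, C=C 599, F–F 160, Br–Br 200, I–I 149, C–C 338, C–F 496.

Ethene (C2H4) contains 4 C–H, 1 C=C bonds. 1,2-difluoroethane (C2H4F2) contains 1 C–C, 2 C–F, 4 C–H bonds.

Bonds broken (reactants):
  C–H: 4 × 406 = 1624
  C=C: 1 × 599 = 599
  F–F: 1 × 160 = 160
  Σ(broken) = 2383 kJ
Bonds formed (products):
  C–C: 1 × 338 = 338
  C–F: 2 × 496 = 992
  C–H: 4 × 406 = 1624
  Σ(formed) = 2954 kJ
ΔH = Σ(broken) − Σ(formed) = 2383 − 2954 = −571 kJ

ΔH ≈ −571 kJ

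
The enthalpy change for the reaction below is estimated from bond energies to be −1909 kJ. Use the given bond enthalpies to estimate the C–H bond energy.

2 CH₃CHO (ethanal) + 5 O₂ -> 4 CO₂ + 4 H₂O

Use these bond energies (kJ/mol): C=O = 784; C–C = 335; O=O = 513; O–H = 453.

Let D be the C–H bond energy.
Σ(broken) = 2×335 + 8×D + 2×784 + 5×513 = 4803 + 8D
Σ(formed) = 8×784 + 8×453 = 9896
ΔH = Σ(broken) − Σ(formed) = (4803 + 8D) − (9896) = −5093 + 8D
Setting this equal to −1909 kJ gives 8D = 3184, so D = 398 kJ/mol.

D(C–H) ≈ 398 kJ/mol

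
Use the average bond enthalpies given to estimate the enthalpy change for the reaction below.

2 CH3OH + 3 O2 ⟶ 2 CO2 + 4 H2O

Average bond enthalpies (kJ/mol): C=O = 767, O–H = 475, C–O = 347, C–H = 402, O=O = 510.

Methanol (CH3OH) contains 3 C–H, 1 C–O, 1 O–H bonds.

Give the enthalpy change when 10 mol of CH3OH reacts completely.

Bonds broken (reactants):
  C–H: 6 × 402 = 2412
  C–O: 2 × 347 = 694
  O–H: 2 × 475 = 950
  O=O: 3 × 510 = 1530
  Σ(broken) = 5586 kJ
Bonds formed (products):
  C=O: 4 × 767 = 3068
  O–H: 8 × 475 = 3800
  Σ(formed) = 6868 kJ
ΔH = Σ(broken) − Σ(formed) = 5586 − 6868 = −1282 kJ
For 5× the reaction as written: 5 × (−1282) = −6410 kJ

ΔH = −6410 kJ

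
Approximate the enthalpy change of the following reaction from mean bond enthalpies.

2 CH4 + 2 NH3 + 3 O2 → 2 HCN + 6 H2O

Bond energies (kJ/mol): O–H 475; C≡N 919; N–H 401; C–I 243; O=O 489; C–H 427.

ΔH ≈ −1103 kJ

Bonds broken (reactants):
  C–H: 8 × 427 = 3416
  N–H: 6 × 401 = 2406
  O=O: 3 × 489 = 1467
  Σ(broken) = 7289 kJ
Bonds formed (products):
  C≡N: 2 × 919 = 1838
  C–H: 2 × 427 = 854
  O–H: 12 × 475 = 5700
  Σ(formed) = 8392 kJ
ΔH = Σ(broken) − Σ(formed) = 7289 − 8392 = −1103 kJ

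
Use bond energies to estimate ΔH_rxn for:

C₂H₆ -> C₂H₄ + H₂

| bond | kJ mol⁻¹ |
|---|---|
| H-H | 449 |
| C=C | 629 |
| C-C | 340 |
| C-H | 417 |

Bonds broken (reactants):
  C-C: 1 × 340 = 340
  C-H: 6 × 417 = 2502
  Σ(broken) = 2842 kJ
Bonds formed (products):
  C-H: 4 × 417 = 1668
  C=C: 1 × 629 = 629
  H-H: 1 × 449 = 449
  Σ(formed) = 2746 kJ
ΔH = Σ(broken) − Σ(formed) = 2842 − 2746 = +96 kJ

ΔH ≈ +96 kJ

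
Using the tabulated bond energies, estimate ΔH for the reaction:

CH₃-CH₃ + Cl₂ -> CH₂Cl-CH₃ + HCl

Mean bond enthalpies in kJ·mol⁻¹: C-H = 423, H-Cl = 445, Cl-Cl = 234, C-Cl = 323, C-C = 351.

Bonds broken (reactants):
  C-C: 1 × 351 = 351
  C-H: 6 × 423 = 2538
  Cl-Cl: 1 × 234 = 234
  Σ(broken) = 3123 kJ
Bonds formed (products):
  C-C: 1 × 351 = 351
  C-Cl: 1 × 323 = 323
  C-H: 5 × 423 = 2115
  H-Cl: 1 × 445 = 445
  Σ(formed) = 3234 kJ
ΔH = Σ(broken) − Σ(formed) = 3123 − 3234 = −111 kJ

ΔH ≈ −111 kJ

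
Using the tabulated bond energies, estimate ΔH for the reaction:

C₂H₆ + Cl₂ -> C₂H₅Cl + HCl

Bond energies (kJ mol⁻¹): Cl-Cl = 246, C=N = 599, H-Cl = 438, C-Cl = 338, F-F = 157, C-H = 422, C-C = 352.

ΔH ≈ −108 kJ

Bonds broken (reactants):
  C-C: 1 × 352 = 352
  C-H: 6 × 422 = 2532
  Cl-Cl: 1 × 246 = 246
  Σ(broken) = 3130 kJ
Bonds formed (products):
  C-C: 1 × 352 = 352
  C-Cl: 1 × 338 = 338
  C-H: 5 × 422 = 2110
  H-Cl: 1 × 438 = 438
  Σ(formed) = 3238 kJ
ΔH = Σ(broken) − Σ(formed) = 3130 − 3238 = −108 kJ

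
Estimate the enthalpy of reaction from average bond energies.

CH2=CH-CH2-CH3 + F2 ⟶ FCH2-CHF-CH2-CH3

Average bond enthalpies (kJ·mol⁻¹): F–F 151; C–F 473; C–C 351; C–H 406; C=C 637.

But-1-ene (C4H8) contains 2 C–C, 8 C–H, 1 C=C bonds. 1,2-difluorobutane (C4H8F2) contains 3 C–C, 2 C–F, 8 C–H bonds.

ΔH ≈ −509 kJ

Bonds broken (reactants):
  C–C: 2 × 351 = 702
  C–H: 8 × 406 = 3248
  C=C: 1 × 637 = 637
  F–F: 1 × 151 = 151
  Σ(broken) = 4738 kJ
Bonds formed (products):
  C–C: 3 × 351 = 1053
  C–F: 2 × 473 = 946
  C–H: 8 × 406 = 3248
  Σ(formed) = 5247 kJ
ΔH = Σ(broken) − Σ(formed) = 4738 − 5247 = −509 kJ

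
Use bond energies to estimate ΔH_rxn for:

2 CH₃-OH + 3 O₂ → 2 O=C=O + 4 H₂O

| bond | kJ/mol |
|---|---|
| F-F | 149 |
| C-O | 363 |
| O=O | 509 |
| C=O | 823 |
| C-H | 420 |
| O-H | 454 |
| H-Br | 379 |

ΔH ≈ −1243 kJ

Bonds broken (reactants):
  C-H: 6 × 420 = 2520
  C-O: 2 × 363 = 726
  O-H: 2 × 454 = 908
  O=O: 3 × 509 = 1527
  Σ(broken) = 5681 kJ
Bonds formed (products):
  C=O: 4 × 823 = 3292
  O-H: 8 × 454 = 3632
  Σ(formed) = 6924 kJ
ΔH = Σ(broken) − Σ(formed) = 5681 − 6924 = −1243 kJ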